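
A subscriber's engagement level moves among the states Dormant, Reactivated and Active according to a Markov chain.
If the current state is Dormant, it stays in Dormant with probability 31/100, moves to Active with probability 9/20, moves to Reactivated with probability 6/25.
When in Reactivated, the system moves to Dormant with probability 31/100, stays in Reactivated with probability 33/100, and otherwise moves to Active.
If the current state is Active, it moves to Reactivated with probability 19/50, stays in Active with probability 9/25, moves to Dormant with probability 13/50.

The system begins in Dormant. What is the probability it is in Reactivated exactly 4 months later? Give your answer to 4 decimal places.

0.3231

Propagate the distribution vector 4 months from Dormant.
After 0 months: (1.0000, 0.0000, 0.0000)
After 1 month: (0.3100, 0.2400, 0.4500)
After 2 months: (0.2875, 0.3246, 0.3879)
After 3 months: (0.2906, 0.3235, 0.3859)
After 4 months: (0.2907, 0.3231, 0.3862)
P(in Reactivated after 4 months) = 0.3231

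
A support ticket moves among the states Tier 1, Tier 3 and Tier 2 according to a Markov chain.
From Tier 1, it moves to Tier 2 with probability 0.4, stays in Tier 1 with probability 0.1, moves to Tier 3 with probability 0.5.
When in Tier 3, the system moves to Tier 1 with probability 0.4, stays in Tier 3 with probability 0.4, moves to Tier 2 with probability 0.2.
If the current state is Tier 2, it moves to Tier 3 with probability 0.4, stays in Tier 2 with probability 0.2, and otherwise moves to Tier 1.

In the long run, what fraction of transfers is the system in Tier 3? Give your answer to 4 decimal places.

0.4308

Let the stationary distribution be π with π = πP and π_1 + π_2 + π_3 = 1.
π_1 = 0.1·π_1 + 0.4·π_2 + 0.4·π_3
π_2 = 0.5·π_1 + 0.4·π_2 + 0.4·π_3
Solving with the normalization constraint gives π = (0.3077, 0.4308, 0.2615).
So the stationary probability of Tier 3 is 0.4308.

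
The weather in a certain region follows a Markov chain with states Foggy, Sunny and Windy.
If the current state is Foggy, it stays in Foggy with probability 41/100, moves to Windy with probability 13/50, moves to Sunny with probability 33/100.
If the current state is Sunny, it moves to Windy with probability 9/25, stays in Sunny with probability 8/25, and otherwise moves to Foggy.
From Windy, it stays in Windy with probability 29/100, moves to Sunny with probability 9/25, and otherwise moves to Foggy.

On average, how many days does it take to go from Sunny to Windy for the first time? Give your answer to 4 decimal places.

3.0785

Let t(s) be the expected number of days to first reach Windy from state s, with t(Windy) = 0. Conditioning on the first day:
t(Foggy) = 1 + 0.41·t(Foggy) + 0.33·t(Sunny)
t(Sunny) = 1 + 0.32·t(Foggy) + 0.32·t(Sunny)
Solving: t(Foggy) = 3.4168, t(Sunny) = 3.0785.
Expected days from Sunny to Windy: 3.0785.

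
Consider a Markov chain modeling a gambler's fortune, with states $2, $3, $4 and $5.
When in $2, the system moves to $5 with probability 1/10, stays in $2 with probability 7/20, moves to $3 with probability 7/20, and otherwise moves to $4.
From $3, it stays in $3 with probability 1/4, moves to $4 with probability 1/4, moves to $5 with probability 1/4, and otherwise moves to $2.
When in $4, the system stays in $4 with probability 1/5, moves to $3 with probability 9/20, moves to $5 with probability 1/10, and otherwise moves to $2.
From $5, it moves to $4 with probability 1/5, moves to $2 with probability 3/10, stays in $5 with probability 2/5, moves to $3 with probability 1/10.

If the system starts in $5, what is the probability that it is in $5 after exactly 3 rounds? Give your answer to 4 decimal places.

Propagate the distribution vector 3 rounds from $5.
After 0 rounds: (0.0000, 0.0000, 0.0000, 1.0000)
After 1 round: (0.3000, 0.1000, 0.2000, 0.4000)
After 2 rounds: (0.3000, 0.2600, 0.2050, 0.2350)
After 3 rounds: (0.2918, 0.2858, 0.2130, 0.2095)
P(in $5 after 3 rounds) = 0.2095

0.2095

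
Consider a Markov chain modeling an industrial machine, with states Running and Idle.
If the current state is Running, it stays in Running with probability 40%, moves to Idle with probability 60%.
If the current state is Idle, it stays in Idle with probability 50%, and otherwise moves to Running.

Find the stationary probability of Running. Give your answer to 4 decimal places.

Let the stationary distribution be π with π = πP and π_1 + π_2 = 1.
π_1 = 0.4·π_1 + 0.5·π_2
Solving with the normalization constraint gives π = (0.4545, 0.5455).
So the stationary probability of Running is 0.4545.

0.4545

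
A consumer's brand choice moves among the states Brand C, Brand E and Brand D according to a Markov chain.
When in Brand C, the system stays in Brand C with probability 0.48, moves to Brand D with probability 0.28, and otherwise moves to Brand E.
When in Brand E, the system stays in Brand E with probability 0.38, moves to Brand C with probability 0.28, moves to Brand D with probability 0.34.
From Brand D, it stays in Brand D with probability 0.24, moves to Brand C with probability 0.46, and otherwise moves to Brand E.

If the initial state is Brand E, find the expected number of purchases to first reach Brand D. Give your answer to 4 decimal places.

Let t(s) be the expected number of purchases to first reach Brand D from state s, with t(Brand D) = 0. Conditioning on the first purchase:
t(Brand C) = 1 + 0.48·t(Brand C) + 0.24·t(Brand E)
t(Brand E) = 1 + 0.28·t(Brand C) + 0.38·t(Brand E)
Solving: t(Brand C) = 3.3699, t(Brand E) = 3.1348.
Expected purchases from Brand E to Brand D: 3.1348.

3.1348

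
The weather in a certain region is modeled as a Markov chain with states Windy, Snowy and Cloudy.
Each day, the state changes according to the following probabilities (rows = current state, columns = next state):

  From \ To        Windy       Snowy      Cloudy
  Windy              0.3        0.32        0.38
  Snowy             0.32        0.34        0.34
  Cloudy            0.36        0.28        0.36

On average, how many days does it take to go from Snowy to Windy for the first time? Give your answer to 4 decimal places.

Let t(s) be the expected number of days to first reach Windy from state s, with t(Windy) = 0. Conditioning on the first day:
t(Snowy) = 1 + 0.34·t(Snowy) + 0.34·t(Cloudy)
t(Cloudy) = 1 + 0.28·t(Snowy) + 0.36·t(Cloudy)
Solving: t(Snowy) = 2.9951, t(Cloudy) = 2.8729.
Expected days from Snowy to Windy: 2.9951.

2.9951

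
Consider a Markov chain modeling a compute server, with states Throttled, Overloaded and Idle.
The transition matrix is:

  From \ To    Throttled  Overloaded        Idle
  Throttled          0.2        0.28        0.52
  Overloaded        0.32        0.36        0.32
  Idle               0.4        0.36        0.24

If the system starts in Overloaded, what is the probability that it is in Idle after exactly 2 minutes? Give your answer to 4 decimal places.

Sum over the intermediate state after 1 minute:
P = P(Overloaded→Throttled)·P(Throttled→Idle) + P(Overloaded→Overloaded)·P(Overloaded→Idle) + P(Overloaded→Idle)·P(Idle→Idle)
  = 0.32×0.52 + 0.36×0.32 + 0.32×0.24
  = 0.1664 + 0.1152 + 0.0768 = 0.3584

0.3584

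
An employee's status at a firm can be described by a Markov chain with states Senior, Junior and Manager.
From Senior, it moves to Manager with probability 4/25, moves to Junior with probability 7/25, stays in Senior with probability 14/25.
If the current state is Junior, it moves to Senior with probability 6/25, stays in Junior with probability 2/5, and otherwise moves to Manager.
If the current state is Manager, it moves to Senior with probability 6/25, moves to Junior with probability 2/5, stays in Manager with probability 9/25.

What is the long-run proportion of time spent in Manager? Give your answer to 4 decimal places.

0.2894

Let the stationary distribution be π with π = πP and π_1 + π_2 + π_3 = 1.
π_1 = 0.56·π_1 + 0.24·π_2 + 0.24·π_3
π_2 = 0.28·π_1 + 0.4·π_2 + 0.4·π_3
Solving with the normalization constraint gives π = (0.3529, 0.3576, 0.2894).
So the stationary probability of Manager is 0.2894.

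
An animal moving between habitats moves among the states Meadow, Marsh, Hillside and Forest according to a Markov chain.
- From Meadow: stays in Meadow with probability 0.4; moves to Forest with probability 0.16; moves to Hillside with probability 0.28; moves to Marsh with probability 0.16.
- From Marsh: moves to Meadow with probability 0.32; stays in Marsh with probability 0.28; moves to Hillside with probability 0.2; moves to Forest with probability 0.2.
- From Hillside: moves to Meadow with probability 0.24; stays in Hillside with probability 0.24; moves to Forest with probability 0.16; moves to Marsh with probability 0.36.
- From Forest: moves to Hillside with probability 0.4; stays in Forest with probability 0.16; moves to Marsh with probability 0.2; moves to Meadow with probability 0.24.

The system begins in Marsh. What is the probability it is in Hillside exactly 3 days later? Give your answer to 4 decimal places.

0.2703

Propagate the distribution vector 3 days from Marsh.
After 0 days: (0.0000, 1.0000, 0.0000, 0.0000)
After 1 day: (0.3200, 0.2800, 0.2000, 0.2000)
After 2 days: (0.3136, 0.2416, 0.2736, 0.1712)
After 3 days: (0.3095, 0.2506, 0.2703, 0.1697)
P(in Hillside after 3 days) = 0.2703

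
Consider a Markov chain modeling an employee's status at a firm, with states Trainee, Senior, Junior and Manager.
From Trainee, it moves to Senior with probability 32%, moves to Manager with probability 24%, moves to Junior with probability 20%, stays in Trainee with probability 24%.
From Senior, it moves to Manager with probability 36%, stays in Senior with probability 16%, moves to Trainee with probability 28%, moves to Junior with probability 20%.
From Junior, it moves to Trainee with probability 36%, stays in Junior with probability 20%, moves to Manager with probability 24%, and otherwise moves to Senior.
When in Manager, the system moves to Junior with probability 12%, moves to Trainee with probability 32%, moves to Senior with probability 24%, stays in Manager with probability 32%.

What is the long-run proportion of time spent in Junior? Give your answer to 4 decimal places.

Let the stationary distribution be π with π = πP and π_1 + π_2 + π_3 + π_4 = 1.
π_1 = 0.24·π_1 + 0.28·π_2 + 0.36·π_3 + 0.32·π_4
π_2 = 0.32·π_1 + 0.16·π_2 + 0.2·π_3 + 0.24·π_4
π_3 = 0.2·π_1 + 0.2·π_2 + 0.2·π_3 + 0.12·π_4
Solving with the normalization constraint gives π = (0.2940, 0.2375, 0.1767, 0.2918).
So the stationary probability of Junior is 0.1767.

0.1767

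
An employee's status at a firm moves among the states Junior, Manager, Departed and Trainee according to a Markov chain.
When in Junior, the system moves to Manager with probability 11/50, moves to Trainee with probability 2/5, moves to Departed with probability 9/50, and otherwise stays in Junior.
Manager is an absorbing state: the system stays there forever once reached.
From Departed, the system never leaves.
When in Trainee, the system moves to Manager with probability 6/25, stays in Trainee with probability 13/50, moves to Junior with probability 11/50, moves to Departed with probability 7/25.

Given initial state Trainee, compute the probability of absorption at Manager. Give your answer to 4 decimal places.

Let h(s) be the probability of absorption at Manager starting from transient state s. Then h(Manager) = 1 and h(Departed) = 0. By first-step analysis:
h(Junior) = 0.2·h(Junior) + 0.22·1 + 0.18·0 + 0.4·h(Trainee)
h(Trainee) = 0.22·h(Junior) + 0.24·1 + 0.28·0 + 0.26·h(Trainee)
Solving: h(Junior) = 0.5135, h(Trainee) = 0.4770.
Starting from Trainee, the probability is 0.4770.

0.4770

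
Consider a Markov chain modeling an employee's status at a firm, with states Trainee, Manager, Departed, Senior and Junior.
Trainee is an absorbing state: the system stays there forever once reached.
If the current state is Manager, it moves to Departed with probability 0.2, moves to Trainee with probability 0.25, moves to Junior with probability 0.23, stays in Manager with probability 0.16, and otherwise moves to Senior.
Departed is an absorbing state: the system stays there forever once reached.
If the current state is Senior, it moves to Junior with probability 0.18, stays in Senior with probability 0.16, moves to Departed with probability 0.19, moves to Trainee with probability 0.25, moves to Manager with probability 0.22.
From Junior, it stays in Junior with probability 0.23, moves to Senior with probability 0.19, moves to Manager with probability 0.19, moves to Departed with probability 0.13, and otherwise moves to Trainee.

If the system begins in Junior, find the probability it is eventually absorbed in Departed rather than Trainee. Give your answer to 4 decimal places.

0.3753

Let h(s) be the probability of absorption at Departed starting from transient state s. Then h(Departed) = 1 and h(Trainee) = 0. By first-step analysis:
h(Manager) = 0.25·0 + 0.16·h(Manager) + 0.2·1 + 0.16·h(Senior) + 0.23·h(Junior)
h(Senior) = 0.25·0 + 0.22·h(Manager) + 0.19·1 + 0.16·h(Senior) + 0.18·h(Junior)
h(Junior) = 0.26·0 + 0.19·h(Manager) + 0.13·1 + 0.19·h(Senior) + 0.23·h(Junior)
Solving: h(Manager) = 0.4202, h(Senior) = 0.4167, h(Junior) = 0.3753.
Starting from Junior, the probability is 0.3753.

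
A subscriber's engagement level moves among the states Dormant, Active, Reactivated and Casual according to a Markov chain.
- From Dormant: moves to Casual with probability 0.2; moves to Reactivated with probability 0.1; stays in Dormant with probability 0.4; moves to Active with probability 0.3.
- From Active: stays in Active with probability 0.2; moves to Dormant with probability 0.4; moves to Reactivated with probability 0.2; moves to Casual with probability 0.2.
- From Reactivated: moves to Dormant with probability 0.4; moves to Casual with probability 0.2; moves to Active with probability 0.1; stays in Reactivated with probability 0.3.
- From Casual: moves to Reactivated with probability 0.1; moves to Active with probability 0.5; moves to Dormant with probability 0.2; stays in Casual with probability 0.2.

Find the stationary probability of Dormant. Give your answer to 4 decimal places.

0.3600

Let the stationary distribution be π with π = πP and π_1 + π_2 + π_3 + π_4 = 1.
π_1 = 0.4·π_1 + 0.4·π_2 + 0.4·π_3 + 0.2·π_4
π_2 = 0.3·π_1 + 0.2·π_2 + 0.1·π_3 + 0.5·π_4
π_3 = 0.1·π_1 + 0.2·π_2 + 0.3·π_3 + 0.1·π_4
Solving with the normalization constraint gives π = (0.3600, 0.2800, 0.1600, 0.2000).
So the stationary probability of Dormant is 0.3600.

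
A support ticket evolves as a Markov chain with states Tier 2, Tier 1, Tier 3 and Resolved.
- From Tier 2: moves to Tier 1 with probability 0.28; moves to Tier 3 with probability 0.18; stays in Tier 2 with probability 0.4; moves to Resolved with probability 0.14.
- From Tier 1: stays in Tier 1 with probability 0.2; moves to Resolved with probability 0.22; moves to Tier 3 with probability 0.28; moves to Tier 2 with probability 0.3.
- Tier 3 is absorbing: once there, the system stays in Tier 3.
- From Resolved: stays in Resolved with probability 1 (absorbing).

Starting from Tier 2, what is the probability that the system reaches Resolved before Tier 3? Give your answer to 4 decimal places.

Let h(s) be the probability of absorption at Resolved starting from transient state s. Then h(Resolved) = 1 and h(Tier 3) = 0. By first-step analysis:
h(Tier 2) = 0.4·h(Tier 2) + 0.28·h(Tier 1) + 0.18·0 + 0.14·1
h(Tier 1) = 0.3·h(Tier 2) + 0.2·h(Tier 1) + 0.28·0 + 0.22·1
Solving: h(Tier 2) = 0.4384, h(Tier 1) = 0.4394.
Starting from Tier 2, the probability is 0.4384.

0.4384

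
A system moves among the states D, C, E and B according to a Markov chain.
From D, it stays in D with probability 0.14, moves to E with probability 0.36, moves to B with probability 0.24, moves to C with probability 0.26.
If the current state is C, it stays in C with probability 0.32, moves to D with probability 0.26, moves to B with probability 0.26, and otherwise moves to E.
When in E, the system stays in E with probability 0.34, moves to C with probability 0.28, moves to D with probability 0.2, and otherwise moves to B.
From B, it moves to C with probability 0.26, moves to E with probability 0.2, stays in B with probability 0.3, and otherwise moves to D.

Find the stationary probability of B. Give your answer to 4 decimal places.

0.2448

Let the stationary distribution be π with π = πP and π_1 + π_2 + π_3 + π_4 = 1.
π_1 = 0.14·π_1 + 0.26·π_2 + 0.2·π_3 + 0.24·π_4
π_2 = 0.26·π_1 + 0.32·π_2 + 0.28·π_3 + 0.26·π_4
π_3 = 0.36·π_1 + 0.16·π_2 + 0.34·π_3 + 0.2·π_4
Solving with the normalization constraint gives π = (0.2139, 0.2821, 0.2592, 0.2448).
So the stationary probability of B is 0.2448.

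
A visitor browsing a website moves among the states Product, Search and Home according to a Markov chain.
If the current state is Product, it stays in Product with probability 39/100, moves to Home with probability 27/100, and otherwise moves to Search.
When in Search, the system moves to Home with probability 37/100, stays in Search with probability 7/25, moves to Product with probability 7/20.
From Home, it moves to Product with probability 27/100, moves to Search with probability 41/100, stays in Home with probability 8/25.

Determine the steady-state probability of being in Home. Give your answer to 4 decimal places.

0.3202

Let the stationary distribution be π with π = πP and π_1 + π_2 + π_3 = 1.
π_1 = 0.39·π_1 + 0.35·π_2 + 0.27·π_3
π_2 = 0.34·π_1 + 0.28·π_2 + 0.41·π_3
Solving with the normalization constraint gives π = (0.3379, 0.3419, 0.3202).
So the stationary probability of Home is 0.3202.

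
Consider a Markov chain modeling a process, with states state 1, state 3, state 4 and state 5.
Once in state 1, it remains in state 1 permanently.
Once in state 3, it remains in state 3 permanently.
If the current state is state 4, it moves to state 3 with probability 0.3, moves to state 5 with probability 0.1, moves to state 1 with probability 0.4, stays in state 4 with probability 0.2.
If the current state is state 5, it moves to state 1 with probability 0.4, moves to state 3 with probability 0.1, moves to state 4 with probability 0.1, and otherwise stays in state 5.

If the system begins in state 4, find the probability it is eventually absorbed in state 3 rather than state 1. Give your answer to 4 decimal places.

0.4043

Let h(s) be the probability of absorption at state 3 starting from transient state s. Then h(state 3) = 1 and h(state 1) = 0. By first-step analysis:
h(state 4) = 0.4·0 + 0.3·1 + 0.2·h(state 4) + 0.1·h(state 5)
h(state 5) = 0.4·0 + 0.1·1 + 0.1·h(state 4) + 0.4·h(state 5)
Solving: h(state 4) = 0.4043, h(state 5) = 0.2340.
Starting from state 4, the probability is 0.4043.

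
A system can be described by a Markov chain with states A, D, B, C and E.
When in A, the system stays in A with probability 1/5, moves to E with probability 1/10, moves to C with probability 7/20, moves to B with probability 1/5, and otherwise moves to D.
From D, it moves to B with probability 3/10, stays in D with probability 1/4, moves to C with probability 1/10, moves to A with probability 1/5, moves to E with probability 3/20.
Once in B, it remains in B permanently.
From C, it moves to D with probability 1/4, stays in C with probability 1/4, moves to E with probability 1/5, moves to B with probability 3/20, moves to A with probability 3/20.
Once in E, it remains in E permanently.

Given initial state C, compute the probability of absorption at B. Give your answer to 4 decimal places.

Let h(s) be the probability of absorption at B starting from transient state s. Then h(B) = 1 and h(E) = 0. By first-step analysis:
h(A) = 0.2·h(A) + 0.15·h(D) + 0.2·1 + 0.35·h(C) + 0.1·0
h(D) = 0.2·h(A) + 0.25·h(D) + 0.3·1 + 0.1·h(C) + 0.15·0
h(C) = 0.15·h(A) + 0.25·h(D) + 0.15·1 + 0.25·h(C) + 0.2·0
Solving: h(A) = 0.6003, h(D) = 0.6308, h(C) = 0.5303.
Starting from C, the probability is 0.5303.

0.5303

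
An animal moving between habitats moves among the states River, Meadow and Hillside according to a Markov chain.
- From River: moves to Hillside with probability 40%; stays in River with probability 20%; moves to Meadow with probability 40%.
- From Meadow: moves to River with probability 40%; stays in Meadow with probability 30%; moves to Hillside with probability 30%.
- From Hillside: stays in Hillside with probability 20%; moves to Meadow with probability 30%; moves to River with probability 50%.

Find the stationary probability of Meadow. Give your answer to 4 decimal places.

0.3359

Let the stationary distribution be π with π = πP and π_1 + π_2 + π_3 = 1.
π_1 = 0.2·π_1 + 0.4·π_2 + 0.5·π_3
π_2 = 0.4·π_1 + 0.3·π_2 + 0.3·π_3
Solving with the normalization constraint gives π = (0.3588, 0.3359, 0.3053).
So the stationary probability of Meadow is 0.3359.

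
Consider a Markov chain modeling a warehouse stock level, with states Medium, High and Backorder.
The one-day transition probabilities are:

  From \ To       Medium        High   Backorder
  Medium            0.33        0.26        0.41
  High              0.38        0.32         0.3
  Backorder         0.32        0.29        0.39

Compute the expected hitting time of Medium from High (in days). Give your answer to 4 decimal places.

2.7761

Let t(s) be the expected number of days to first reach Medium from state s, with t(Medium) = 0. Conditioning on the first day:
t(High) = 1 + 0.32·t(High) + 0.3·t(Backorder)
t(Backorder) = 1 + 0.29·t(High) + 0.39·t(Backorder)
Solving: t(High) = 2.7761, t(Backorder) = 2.9591.
Expected days from High to Medium: 2.7761.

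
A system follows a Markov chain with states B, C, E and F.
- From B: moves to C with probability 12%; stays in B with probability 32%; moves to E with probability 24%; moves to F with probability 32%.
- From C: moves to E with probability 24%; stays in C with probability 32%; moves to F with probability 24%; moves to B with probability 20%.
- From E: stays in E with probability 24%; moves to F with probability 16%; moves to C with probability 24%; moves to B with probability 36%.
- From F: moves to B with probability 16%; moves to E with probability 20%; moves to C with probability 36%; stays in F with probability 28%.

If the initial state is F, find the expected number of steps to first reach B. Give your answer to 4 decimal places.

Let t(s) be the expected number of steps to first reach B from state s, with t(B) = 0. Conditioning on the first step:
t(C) = 1 + 0.32·t(C) + 0.24·t(E) + 0.24·t(F)
t(E) = 1 + 0.24·t(C) + 0.24·t(E) + 0.16·t(F)
t(F) = 1 + 0.36·t(C) + 0.2·t(E) + 0.28·t(F)
Solving: t(C) = 4.3919, t(E) = 3.6722, t(F) = 4.6049.
Expected steps from F to B: 4.6049.

4.6049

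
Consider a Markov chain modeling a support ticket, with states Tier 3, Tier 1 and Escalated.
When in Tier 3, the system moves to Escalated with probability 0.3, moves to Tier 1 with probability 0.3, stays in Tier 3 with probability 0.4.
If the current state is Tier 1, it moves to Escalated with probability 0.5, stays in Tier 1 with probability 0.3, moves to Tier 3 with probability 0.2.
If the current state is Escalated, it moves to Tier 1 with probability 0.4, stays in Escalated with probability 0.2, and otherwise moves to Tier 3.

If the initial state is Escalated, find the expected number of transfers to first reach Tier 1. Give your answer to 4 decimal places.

Let t(s) be the expected number of transfers to first reach Tier 1 from state s, with t(Tier 1) = 0. Conditioning on the first transfer:
t(Tier 3) = 1 + 0.4·t(Tier 3) + 0.3·t(Escalated)
t(Escalated) = 1 + 0.4·t(Tier 3) + 0.2·t(Escalated)
Solving: t(Tier 3) = 3.0556, t(Escalated) = 2.7778.
Expected transfers from Escalated to Tier 1: 2.7778.

2.7778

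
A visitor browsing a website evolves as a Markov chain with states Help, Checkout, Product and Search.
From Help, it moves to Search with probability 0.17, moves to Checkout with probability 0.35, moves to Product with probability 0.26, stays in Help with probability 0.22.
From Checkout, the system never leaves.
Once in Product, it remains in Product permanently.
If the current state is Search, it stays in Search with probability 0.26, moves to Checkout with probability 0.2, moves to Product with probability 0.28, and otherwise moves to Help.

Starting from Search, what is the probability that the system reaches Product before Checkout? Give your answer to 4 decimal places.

0.5366

Let h(s) be the probability of absorption at Product starting from transient state s. Then h(Product) = 1 and h(Checkout) = 0. By first-step analysis:
h(Help) = 0.22·h(Help) + 0.35·0 + 0.26·1 + 0.17·h(Search)
h(Search) = 0.26·h(Help) + 0.2·0 + 0.28·1 + 0.26·h(Search)
Solving: h(Help) = 0.4503, h(Search) = 0.5366.
Starting from Search, the probability is 0.5366.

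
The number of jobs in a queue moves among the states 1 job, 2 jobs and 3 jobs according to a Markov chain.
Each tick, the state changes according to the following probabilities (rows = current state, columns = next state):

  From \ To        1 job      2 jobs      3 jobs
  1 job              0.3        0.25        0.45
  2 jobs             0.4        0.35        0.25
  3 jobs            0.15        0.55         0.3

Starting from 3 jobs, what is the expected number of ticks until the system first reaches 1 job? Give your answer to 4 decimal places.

3.7795

Let t(s) be the expected number of ticks to first reach 1 job from state s, with t(1 job) = 0. Conditioning on the first tick:
t(2 jobs) = 1 + 0.35·t(2 jobs) + 0.25·t(3 jobs)
t(3 jobs) = 1 + 0.55·t(2 jobs) + 0.3·t(3 jobs)
Solving: t(2 jobs) = 2.9921, t(3 jobs) = 3.7795.
Expected ticks from 3 jobs to 1 job: 3.7795.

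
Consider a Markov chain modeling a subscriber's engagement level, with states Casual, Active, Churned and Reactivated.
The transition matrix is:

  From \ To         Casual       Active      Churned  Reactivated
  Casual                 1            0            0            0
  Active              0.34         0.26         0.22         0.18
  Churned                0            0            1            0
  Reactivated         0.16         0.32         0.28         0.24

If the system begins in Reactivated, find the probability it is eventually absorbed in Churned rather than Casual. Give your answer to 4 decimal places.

Let h(s) be the probability of absorption at Churned starting from transient state s. Then h(Churned) = 1 and h(Casual) = 0. By first-step analysis:
h(Active) = 0.34·0 + 0.26·h(Active) + 0.22·1 + 0.18·h(Reactivated)
h(Reactivated) = 0.16·0 + 0.32·h(Active) + 0.28·1 + 0.24·h(Reactivated)
Solving: h(Active) = 0.4311, h(Reactivated) = 0.5499.
Starting from Reactivated, the probability is 0.5499.

0.5499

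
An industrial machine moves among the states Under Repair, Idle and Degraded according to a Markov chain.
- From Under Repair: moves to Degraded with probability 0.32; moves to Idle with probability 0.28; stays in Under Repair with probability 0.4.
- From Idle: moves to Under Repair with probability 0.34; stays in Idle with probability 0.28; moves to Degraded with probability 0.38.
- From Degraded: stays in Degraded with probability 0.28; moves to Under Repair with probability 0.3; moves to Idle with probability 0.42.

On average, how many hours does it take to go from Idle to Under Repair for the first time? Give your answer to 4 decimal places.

Let t(s) be the expected number of hours to first reach Under Repair from state s, with t(Under Repair) = 0. Conditioning on the first hour:
t(Idle) = 1 + 0.28·t(Idle) + 0.38·t(Degraded)
t(Degraded) = 1 + 0.42·t(Idle) + 0.28·t(Degraded)
Solving: t(Idle) = 3.0658, t(Degraded) = 3.1773.
Expected hours from Idle to Under Repair: 3.0658.

3.0658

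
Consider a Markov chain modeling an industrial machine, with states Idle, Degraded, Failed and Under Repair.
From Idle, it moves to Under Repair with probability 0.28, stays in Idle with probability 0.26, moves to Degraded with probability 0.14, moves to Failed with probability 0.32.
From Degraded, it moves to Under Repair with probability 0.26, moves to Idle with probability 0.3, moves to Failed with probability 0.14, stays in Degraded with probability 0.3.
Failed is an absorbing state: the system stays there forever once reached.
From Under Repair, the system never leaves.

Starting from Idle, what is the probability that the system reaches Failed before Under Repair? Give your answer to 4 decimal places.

Let h(s) be the probability of absorption at Failed starting from transient state s. Then h(Failed) = 1 and h(Under Repair) = 0. By first-step analysis:
h(Idle) = 0.26·h(Idle) + 0.14·h(Degraded) + 0.32·1 + 0.28·0
h(Degraded) = 0.3·h(Idle) + 0.3·h(Degraded) + 0.14·1 + 0.26·0
Solving: h(Idle) = 0.5118, h(Degraded) = 0.4193.
Starting from Idle, the probability is 0.5118.

0.5118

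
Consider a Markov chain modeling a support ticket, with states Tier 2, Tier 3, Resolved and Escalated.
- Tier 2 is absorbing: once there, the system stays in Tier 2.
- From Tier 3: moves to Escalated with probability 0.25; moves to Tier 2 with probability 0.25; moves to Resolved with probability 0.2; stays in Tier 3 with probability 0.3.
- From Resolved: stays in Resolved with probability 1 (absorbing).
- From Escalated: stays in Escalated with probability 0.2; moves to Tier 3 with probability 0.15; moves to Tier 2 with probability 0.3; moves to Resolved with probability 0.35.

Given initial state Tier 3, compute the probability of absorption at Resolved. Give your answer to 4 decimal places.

0.4737

Let h(s) be the probability of absorption at Resolved starting from transient state s. Then h(Resolved) = 1 and h(Tier 2) = 0. By first-step analysis:
h(Tier 3) = 0.25·0 + 0.3·h(Tier 3) + 0.2·1 + 0.25·h(Escalated)
h(Escalated) = 0.3·0 + 0.15·h(Tier 3) + 0.35·1 + 0.2·h(Escalated)
Solving: h(Tier 3) = 0.4737, h(Escalated) = 0.5263.
Starting from Tier 3, the probability is 0.4737.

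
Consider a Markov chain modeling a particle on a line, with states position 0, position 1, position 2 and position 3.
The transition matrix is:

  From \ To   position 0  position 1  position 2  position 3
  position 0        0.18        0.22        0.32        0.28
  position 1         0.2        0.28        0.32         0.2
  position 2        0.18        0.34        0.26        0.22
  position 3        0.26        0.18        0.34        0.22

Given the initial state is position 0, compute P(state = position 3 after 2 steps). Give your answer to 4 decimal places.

Propagate the distribution vector 2 steps from position 0.
After 0 steps: (1.0000, 0.0000, 0.0000, 0.0000)
After 1 step: (0.1800, 0.2200, 0.3200, 0.2800)
After 2 steps: (0.2068, 0.2604, 0.3064, 0.2264)
P(in position 3 after 2 steps) = 0.2264

0.2264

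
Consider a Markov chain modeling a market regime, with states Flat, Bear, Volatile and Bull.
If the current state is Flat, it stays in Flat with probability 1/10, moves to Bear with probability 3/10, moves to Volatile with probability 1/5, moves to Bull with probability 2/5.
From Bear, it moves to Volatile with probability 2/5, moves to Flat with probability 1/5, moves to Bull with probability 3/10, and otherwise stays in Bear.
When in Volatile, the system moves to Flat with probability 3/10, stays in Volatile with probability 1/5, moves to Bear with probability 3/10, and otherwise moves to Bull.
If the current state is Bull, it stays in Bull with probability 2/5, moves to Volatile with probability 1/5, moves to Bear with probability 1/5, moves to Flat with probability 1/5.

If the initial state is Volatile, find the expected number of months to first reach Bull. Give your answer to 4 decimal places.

3.6923

Let t(s) be the expected number of months to first reach Bull from state s, with t(Bull) = 0. Conditioning on the first month:
t(Flat) = 1 + 0.1·t(Flat) + 0.3·t(Bear) + 0.2·t(Volatile)
t(Bear) = 1 + 0.2·t(Flat) + 0.1·t(Bear) + 0.4·t(Volatile)
t(Volatile) = 1 + 0.3·t(Flat) + 0.3·t(Bear) + 0.2·t(Volatile)
Solving: t(Flat) = 3.0769, t(Bear) = 3.4359, t(Volatile) = 3.6923.
Expected months from Volatile to Bull: 3.6923.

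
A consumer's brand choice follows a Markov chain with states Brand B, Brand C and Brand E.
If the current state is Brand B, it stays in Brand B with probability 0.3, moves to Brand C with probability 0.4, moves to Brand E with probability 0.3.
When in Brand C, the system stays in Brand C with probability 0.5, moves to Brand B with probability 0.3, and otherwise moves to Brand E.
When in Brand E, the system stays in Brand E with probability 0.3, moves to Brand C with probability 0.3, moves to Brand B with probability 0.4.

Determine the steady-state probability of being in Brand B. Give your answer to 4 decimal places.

Let the stationary distribution be π with π = πP and π_1 + π_2 + π_3 = 1.
π_1 = 0.3·π_1 + 0.3·π_2 + 0.4·π_3
π_2 = 0.4·π_1 + 0.5·π_2 + 0.3·π_3
Solving with the normalization constraint gives π = (0.3258, 0.4157, 0.2584).
So the stationary probability of Brand B is 0.3258.

0.3258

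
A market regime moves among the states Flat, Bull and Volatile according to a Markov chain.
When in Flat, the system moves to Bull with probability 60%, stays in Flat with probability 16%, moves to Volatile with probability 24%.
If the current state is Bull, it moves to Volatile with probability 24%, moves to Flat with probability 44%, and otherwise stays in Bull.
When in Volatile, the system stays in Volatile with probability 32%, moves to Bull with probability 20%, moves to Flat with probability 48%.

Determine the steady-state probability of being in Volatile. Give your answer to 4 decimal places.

Let the stationary distribution be π with π = πP and π_1 + π_2 + π_3 = 1.
π_1 = 0.16·π_1 + 0.44·π_2 + 0.48·π_3
π_2 = 0.6·π_1 + 0.32·π_2 + 0.2·π_3
Solving with the normalization constraint gives π = (0.3519, 0.3872, 0.2609).
So the stationary probability of Volatile is 0.2609.

0.2609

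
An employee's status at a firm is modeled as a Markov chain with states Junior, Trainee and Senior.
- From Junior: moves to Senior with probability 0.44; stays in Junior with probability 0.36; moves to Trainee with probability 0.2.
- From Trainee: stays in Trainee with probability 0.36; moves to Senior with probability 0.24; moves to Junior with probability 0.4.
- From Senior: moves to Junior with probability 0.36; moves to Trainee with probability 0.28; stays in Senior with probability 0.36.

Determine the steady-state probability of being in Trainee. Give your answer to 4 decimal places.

Let the stationary distribution be π with π = πP and π_1 + π_2 + π_3 = 1.
π_1 = 0.36·π_1 + 0.4·π_2 + 0.36·π_3
π_2 = 0.2·π_1 + 0.36·π_2 + 0.28·π_3
Solving with the normalization constraint gives π = (0.3709, 0.2721, 0.3570).
So the stationary probability of Trainee is 0.2721.

0.2721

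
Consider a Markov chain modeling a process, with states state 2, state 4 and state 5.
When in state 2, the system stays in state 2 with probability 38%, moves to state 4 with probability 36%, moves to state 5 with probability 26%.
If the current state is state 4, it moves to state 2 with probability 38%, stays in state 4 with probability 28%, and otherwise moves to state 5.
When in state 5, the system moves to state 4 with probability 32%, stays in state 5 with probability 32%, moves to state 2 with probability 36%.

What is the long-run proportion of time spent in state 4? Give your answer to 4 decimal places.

0.3221

Let the stationary distribution be π with π = πP and π_1 + π_2 + π_3 = 1.
π_1 = 0.38·π_1 + 0.38·π_2 + 0.36·π_3
π_2 = 0.36·π_1 + 0.28·π_2 + 0.32·π_3
Solving with the normalization constraint gives π = (0.3739, 0.3221, 0.3040).
So the stationary probability of state 4 is 0.3221.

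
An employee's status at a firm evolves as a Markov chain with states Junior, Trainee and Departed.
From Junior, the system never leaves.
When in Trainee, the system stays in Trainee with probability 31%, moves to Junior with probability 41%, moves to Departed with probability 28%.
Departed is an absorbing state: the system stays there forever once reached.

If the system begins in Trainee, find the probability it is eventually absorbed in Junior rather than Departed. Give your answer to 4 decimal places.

0.5942

Let h(s) be the probability of absorption at Junior starting from transient state s. Then h(Junior) = 1 and h(Departed) = 0. By first-step analysis:
h(Trainee) = 0.41·1 + 0.31·h(Trainee) + 0.28·0
Solving: h(Trainee) = 0.5942.
Starting from Trainee, the probability is 0.5942.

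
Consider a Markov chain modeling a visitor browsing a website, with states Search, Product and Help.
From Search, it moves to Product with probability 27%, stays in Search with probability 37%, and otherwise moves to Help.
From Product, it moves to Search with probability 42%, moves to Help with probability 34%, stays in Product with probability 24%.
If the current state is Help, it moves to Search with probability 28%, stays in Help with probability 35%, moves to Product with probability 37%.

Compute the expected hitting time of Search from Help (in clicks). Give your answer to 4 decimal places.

3.0690

Let t(s) be the expected number of clicks to first reach Search from state s, with t(Search) = 0. Conditioning on the first click:
t(Product) = 1 + 0.24·t(Product) + 0.34·t(Help)
t(Help) = 1 + 0.37·t(Product) + 0.35·t(Help)
Solving: t(Product) = 2.6888, t(Help) = 3.0690.
Expected clicks from Help to Search: 3.0690.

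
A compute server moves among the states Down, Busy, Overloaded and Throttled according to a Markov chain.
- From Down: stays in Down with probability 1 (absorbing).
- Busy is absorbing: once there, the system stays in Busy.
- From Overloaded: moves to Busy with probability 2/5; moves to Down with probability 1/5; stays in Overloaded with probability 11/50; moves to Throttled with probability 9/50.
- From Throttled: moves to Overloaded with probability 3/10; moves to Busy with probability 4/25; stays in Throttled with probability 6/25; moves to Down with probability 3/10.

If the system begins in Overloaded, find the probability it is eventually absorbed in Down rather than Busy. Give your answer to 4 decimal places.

0.3823

Let h(s) be the probability of absorption at Down starting from transient state s. Then h(Down) = 1 and h(Busy) = 0. By first-step analysis:
h(Overloaded) = 0.2·1 + 0.4·0 + 0.22·h(Overloaded) + 0.18·h(Throttled)
h(Throttled) = 0.3·1 + 0.16·0 + 0.3·h(Overloaded) + 0.24·h(Throttled)
Solving: h(Overloaded) = 0.3823, h(Throttled) = 0.5457.
Starting from Overloaded, the probability is 0.3823.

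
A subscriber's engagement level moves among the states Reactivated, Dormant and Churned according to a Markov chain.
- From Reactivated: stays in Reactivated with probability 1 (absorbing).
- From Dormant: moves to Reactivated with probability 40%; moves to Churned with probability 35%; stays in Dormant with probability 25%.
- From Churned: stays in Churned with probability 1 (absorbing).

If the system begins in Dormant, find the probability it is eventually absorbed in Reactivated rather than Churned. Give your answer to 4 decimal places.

Let h(s) be the probability of absorption at Reactivated starting from transient state s. Then h(Reactivated) = 1 and h(Churned) = 0. By first-step analysis:
h(Dormant) = 0.4·1 + 0.25·h(Dormant) + 0.35·0
Solving: h(Dormant) = 0.5333.
Starting from Dormant, the probability is 0.5333.

0.5333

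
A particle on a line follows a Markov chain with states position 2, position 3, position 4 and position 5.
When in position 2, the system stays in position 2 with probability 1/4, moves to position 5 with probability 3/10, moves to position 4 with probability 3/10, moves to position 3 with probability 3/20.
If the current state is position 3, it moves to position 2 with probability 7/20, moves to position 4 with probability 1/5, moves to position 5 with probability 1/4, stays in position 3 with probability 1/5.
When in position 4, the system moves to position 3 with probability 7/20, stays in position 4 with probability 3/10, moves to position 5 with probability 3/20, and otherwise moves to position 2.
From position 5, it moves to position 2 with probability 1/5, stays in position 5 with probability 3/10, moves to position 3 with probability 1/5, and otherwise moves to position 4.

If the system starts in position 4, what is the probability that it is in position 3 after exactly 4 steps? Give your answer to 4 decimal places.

Propagate the distribution vector 4 steps from position 4.
After 0 steps: (0.0000, 0.0000, 1.0000, 0.0000)
After 1 step: (0.2000, 0.3500, 0.3000, 0.1500)
After 2 steps: (0.2625, 0.2350, 0.2650, 0.2375)
After 3 steps: (0.2484, 0.2266, 0.2765, 0.2485)
After 4 steps: (0.2464, 0.2291, 0.2773, 0.2472)
P(in position 3 after 4 steps) = 0.2291

0.2291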